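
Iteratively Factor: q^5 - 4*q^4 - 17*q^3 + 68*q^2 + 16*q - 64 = (q + 4)*(q^4 - 8*q^3 + 15*q^2 + 8*q - 16) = (q - 1)*(q + 4)*(q^3 - 7*q^2 + 8*q + 16) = (q - 4)*(q - 1)*(q + 4)*(q^2 - 3*q - 4) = (q - 4)^2*(q - 1)*(q + 4)*(q + 1)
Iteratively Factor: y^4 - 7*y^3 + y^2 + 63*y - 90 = (y + 3)*(y^3 - 10*y^2 + 31*y - 30) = (y - 5)*(y + 3)*(y^2 - 5*y + 6) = (y - 5)*(y - 3)*(y + 3)*(y - 2)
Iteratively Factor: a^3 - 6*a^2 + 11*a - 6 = (a - 2)*(a^2 - 4*a + 3) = (a - 3)*(a - 2)*(a - 1)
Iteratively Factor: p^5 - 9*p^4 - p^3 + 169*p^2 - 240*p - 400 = (p - 5)*(p^4 - 4*p^3 - 21*p^2 + 64*p + 80) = (p - 5)*(p - 4)*(p^3 - 21*p - 20) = (p - 5)*(p - 4)*(p + 4)*(p^2 - 4*p - 5) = (p - 5)^2*(p - 4)*(p + 4)*(p + 1)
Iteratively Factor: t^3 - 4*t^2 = (t - 4)*(t^2) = t*(t - 4)*(t)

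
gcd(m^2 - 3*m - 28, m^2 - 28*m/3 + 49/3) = m - 7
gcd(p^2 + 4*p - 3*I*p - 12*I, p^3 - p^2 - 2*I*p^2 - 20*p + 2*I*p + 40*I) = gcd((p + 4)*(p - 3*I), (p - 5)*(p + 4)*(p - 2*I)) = p + 4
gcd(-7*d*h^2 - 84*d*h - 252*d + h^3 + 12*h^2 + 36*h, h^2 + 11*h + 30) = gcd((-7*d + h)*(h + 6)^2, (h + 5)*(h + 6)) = h + 6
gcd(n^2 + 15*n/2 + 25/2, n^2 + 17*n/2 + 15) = n + 5/2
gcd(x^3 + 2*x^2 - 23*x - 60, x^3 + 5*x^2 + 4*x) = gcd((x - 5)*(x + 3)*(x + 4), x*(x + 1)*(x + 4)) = x + 4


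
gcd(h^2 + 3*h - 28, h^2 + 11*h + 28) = h + 7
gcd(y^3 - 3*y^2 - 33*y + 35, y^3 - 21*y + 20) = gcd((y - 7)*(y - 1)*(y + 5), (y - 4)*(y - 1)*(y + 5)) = y^2 + 4*y - 5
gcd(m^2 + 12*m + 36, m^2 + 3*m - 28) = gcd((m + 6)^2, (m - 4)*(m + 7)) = 1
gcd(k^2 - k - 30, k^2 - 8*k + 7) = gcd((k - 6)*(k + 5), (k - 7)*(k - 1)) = 1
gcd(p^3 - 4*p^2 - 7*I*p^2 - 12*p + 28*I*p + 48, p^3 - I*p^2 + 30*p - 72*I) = p^2 - 7*I*p - 12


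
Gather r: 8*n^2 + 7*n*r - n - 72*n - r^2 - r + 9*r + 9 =8*n^2 - 73*n - r^2 + r*(7*n + 8) + 9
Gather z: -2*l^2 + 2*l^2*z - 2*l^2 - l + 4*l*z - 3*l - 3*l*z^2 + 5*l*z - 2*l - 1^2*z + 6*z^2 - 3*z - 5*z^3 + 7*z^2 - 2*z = -4*l^2 - 6*l - 5*z^3 + z^2*(13 - 3*l) + z*(2*l^2 + 9*l - 6)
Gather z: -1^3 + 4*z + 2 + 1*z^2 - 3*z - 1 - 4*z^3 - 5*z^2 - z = -4*z^3 - 4*z^2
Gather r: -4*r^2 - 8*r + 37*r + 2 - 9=-4*r^2 + 29*r - 7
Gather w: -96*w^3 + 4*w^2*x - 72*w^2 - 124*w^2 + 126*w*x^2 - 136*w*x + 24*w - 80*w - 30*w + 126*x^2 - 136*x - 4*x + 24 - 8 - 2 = -96*w^3 + w^2*(4*x - 196) + w*(126*x^2 - 136*x - 86) + 126*x^2 - 140*x + 14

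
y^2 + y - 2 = (y - 1)*(y + 2)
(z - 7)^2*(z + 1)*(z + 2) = z^4 - 11*z^3 + 9*z^2 + 119*z + 98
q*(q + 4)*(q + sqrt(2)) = q^3 + sqrt(2)*q^2 + 4*q^2 + 4*sqrt(2)*q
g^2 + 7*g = g*(g + 7)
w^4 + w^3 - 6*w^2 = w^2*(w - 2)*(w + 3)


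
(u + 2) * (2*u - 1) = 2*u^2 + 3*u - 2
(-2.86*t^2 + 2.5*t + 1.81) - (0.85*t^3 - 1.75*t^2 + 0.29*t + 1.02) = -0.85*t^3 - 1.11*t^2 + 2.21*t + 0.79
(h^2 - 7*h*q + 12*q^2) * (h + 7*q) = h^3 - 37*h*q^2 + 84*q^3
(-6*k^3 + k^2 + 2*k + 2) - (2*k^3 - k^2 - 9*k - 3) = -8*k^3 + 2*k^2 + 11*k + 5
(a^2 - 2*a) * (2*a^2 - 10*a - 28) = 2*a^4 - 14*a^3 - 8*a^2 + 56*a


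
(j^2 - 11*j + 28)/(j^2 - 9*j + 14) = (j - 4)/(j - 2)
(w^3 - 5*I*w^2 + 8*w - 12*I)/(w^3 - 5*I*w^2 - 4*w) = (w^2 - 4*I*w + 12)/(w*(w - 4*I))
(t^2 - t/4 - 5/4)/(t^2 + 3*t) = (4*t^2 - t - 5)/(4*t*(t + 3))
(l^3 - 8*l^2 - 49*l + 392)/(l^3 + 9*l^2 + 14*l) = (l^2 - 15*l + 56)/(l*(l + 2))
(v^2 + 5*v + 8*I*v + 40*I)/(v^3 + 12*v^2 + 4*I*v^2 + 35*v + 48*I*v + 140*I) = (v + 8*I)/(v^2 + v*(7 + 4*I) + 28*I)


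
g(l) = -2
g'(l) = 0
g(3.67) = -2.00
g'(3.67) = 0.00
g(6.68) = -2.00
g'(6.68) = 0.00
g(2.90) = -2.00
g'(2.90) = 0.00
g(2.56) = -2.00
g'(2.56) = 0.00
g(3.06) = -2.00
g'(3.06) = 0.00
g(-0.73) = -2.00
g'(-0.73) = 0.00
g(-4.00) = -2.00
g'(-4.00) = 0.00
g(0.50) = -2.00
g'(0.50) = 0.00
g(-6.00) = -2.00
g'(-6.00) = 0.00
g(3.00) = -2.00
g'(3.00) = 0.00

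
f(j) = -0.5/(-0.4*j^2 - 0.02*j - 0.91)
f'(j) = -0.5*(0.8*j + 0.02)/(-0.4*j^2 - 0.02*j - 0.91)^2 = (-0.4*j - 0.01)/(0.4*j^2 + 0.02*j + 0.91)^2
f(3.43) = 0.09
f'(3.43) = -0.04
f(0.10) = 0.55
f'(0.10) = -0.06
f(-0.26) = 0.54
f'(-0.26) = 0.11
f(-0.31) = 0.53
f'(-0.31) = 0.13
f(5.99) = 0.03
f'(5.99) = -0.01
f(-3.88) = 0.07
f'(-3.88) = 0.03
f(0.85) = 0.41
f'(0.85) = -0.24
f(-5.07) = 0.05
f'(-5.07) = 0.02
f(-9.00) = 0.02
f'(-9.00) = 0.00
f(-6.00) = 0.03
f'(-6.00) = 0.01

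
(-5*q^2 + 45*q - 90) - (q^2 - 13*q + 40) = -6*q^2 + 58*q - 130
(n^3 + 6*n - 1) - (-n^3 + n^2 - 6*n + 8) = 2*n^3 - n^2 + 12*n - 9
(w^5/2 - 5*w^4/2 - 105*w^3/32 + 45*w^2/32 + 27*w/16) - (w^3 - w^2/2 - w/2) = w^5/2 - 5*w^4/2 - 137*w^3/32 + 61*w^2/32 + 35*w/16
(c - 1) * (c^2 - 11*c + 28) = c^3 - 12*c^2 + 39*c - 28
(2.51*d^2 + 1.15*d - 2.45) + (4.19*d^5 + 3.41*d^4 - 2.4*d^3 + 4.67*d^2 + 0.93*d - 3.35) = 4.19*d^5 + 3.41*d^4 - 2.4*d^3 + 7.18*d^2 + 2.08*d - 5.8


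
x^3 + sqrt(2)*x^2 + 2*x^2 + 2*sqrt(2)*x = x*(x + 2)*(x + sqrt(2))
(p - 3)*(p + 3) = p^2 - 9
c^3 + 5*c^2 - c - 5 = (c - 1)*(c + 1)*(c + 5)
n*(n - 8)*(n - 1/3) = n^3 - 25*n^2/3 + 8*n/3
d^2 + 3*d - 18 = (d - 3)*(d + 6)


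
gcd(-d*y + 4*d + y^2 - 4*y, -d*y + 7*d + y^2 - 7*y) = -d + y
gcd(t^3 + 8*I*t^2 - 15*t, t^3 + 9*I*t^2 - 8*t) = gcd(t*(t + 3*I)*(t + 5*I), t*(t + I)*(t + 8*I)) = t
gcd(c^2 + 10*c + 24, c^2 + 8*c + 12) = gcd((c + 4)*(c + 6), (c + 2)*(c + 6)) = c + 6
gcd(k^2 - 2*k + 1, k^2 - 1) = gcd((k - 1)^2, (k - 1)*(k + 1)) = k - 1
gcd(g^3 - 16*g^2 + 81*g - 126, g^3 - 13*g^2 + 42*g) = g^2 - 13*g + 42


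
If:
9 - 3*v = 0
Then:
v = 3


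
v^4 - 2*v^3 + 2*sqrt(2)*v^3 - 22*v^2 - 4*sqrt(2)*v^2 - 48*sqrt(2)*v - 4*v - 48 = (v - 6)*(v + 4)*(v + sqrt(2))^2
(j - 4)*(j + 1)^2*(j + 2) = j^4 - 11*j^2 - 18*j - 8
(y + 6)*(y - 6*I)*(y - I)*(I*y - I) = I*y^4 + 7*y^3 + 5*I*y^3 + 35*y^2 - 12*I*y^2 - 42*y - 30*I*y + 36*I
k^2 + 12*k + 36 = (k + 6)^2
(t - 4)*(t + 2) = t^2 - 2*t - 8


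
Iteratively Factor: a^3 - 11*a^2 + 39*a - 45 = (a - 5)*(a^2 - 6*a + 9) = (a - 5)*(a - 3)*(a - 3)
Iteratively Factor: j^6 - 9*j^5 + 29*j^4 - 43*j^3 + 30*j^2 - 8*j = (j - 4)*(j^5 - 5*j^4 + 9*j^3 - 7*j^2 + 2*j) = (j - 4)*(j - 2)*(j^4 - 3*j^3 + 3*j^2 - j) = (j - 4)*(j - 2)*(j - 1)*(j^3 - 2*j^2 + j) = j*(j - 4)*(j - 2)*(j - 1)*(j^2 - 2*j + 1) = j*(j - 4)*(j - 2)*(j - 1)^2*(j - 1)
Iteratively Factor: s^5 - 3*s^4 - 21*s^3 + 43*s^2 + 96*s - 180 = (s + 3)*(s^4 - 6*s^3 - 3*s^2 + 52*s - 60) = (s - 2)*(s + 3)*(s^3 - 4*s^2 - 11*s + 30) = (s - 2)*(s + 3)^2*(s^2 - 7*s + 10) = (s - 2)^2*(s + 3)^2*(s - 5)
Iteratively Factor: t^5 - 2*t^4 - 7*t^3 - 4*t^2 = (t + 1)*(t^4 - 3*t^3 - 4*t^2) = t*(t + 1)*(t^3 - 3*t^2 - 4*t) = t^2*(t + 1)*(t^2 - 3*t - 4) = t^2*(t + 1)^2*(t - 4)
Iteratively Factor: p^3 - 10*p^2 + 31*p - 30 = (p - 3)*(p^2 - 7*p + 10) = (p - 3)*(p - 2)*(p - 5)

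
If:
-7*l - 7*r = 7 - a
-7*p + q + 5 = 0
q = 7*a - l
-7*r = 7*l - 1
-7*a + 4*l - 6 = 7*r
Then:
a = 8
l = 63/11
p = 608/77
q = 553/11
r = -430/77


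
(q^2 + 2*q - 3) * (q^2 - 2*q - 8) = q^4 - 15*q^2 - 10*q + 24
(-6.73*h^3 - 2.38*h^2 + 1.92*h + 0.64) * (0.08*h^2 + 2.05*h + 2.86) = -0.5384*h^5 - 13.9869*h^4 - 23.9732*h^3 - 2.8196*h^2 + 6.8032*h + 1.8304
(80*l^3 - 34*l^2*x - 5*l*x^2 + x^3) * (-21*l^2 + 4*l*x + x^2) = -1680*l^5 + 1034*l^4*x + 49*l^3*x^2 - 75*l^2*x^3 - l*x^4 + x^5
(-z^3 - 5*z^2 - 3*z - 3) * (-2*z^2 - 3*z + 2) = 2*z^5 + 13*z^4 + 19*z^3 + 5*z^2 + 3*z - 6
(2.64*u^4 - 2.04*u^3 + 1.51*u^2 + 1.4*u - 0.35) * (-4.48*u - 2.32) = -11.8272*u^5 + 3.0144*u^4 - 2.032*u^3 - 9.7752*u^2 - 1.68*u + 0.812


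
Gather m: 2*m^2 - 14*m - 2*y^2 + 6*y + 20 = 2*m^2 - 14*m - 2*y^2 + 6*y + 20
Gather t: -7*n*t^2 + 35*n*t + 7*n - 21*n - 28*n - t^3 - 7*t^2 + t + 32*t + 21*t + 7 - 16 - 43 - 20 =-42*n - t^3 + t^2*(-7*n - 7) + t*(35*n + 54) - 72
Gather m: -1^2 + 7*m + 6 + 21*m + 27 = 28*m + 32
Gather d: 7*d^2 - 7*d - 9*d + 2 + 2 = 7*d^2 - 16*d + 4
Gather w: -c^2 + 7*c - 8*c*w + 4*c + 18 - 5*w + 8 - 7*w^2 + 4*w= -c^2 + 11*c - 7*w^2 + w*(-8*c - 1) + 26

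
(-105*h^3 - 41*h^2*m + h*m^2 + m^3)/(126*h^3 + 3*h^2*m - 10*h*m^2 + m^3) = (-5*h - m)/(6*h - m)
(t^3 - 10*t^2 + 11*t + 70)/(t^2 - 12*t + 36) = (t^3 - 10*t^2 + 11*t + 70)/(t^2 - 12*t + 36)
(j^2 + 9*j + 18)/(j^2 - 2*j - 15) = (j + 6)/(j - 5)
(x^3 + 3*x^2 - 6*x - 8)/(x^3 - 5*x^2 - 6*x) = (x^2 + 2*x - 8)/(x*(x - 6))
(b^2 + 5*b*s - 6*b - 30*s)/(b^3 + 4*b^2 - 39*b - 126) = (b + 5*s)/(b^2 + 10*b + 21)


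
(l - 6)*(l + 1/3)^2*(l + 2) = l^4 - 10*l^3/3 - 131*l^2/9 - 76*l/9 - 4/3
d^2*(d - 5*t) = d^3 - 5*d^2*t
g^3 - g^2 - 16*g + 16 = (g - 4)*(g - 1)*(g + 4)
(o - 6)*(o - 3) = o^2 - 9*o + 18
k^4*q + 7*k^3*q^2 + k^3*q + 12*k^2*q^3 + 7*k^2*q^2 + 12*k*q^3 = k*(k + 3*q)*(k + 4*q)*(k*q + q)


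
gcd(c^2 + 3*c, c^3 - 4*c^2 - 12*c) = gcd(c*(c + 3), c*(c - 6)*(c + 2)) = c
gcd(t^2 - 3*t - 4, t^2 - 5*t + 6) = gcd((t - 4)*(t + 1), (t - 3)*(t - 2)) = 1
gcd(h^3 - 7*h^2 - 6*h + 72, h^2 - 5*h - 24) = h + 3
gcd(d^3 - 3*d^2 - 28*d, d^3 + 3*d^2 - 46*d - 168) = d^2 - 3*d - 28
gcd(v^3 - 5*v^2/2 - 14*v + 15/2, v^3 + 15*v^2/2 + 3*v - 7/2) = v - 1/2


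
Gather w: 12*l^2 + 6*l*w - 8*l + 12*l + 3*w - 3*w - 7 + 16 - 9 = 12*l^2 + 6*l*w + 4*l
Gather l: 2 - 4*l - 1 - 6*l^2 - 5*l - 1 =-6*l^2 - 9*l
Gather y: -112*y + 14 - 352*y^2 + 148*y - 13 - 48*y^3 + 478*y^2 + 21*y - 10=-48*y^3 + 126*y^2 + 57*y - 9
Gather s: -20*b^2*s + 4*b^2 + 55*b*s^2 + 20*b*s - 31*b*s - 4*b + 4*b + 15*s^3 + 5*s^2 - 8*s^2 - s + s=4*b^2 + 15*s^3 + s^2*(55*b - 3) + s*(-20*b^2 - 11*b)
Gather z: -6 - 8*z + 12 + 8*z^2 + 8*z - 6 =8*z^2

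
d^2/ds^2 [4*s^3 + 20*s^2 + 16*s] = 24*s + 40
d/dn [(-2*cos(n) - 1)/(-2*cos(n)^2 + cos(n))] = 2*(2*sin(2*n) + sin(3*n))/((2*cos(n) - 1)^2*(cos(2*n) + 1))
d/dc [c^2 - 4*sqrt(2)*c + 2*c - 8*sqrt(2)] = 2*c - 4*sqrt(2) + 2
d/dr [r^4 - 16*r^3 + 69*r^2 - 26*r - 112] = 4*r^3 - 48*r^2 + 138*r - 26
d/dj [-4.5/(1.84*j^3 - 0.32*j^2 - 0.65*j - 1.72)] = (24.84*j^2 - 2.88*j - 2.925)/(-1.84*j^3 + 0.32*j^2 + 0.65*j + 1.72)^2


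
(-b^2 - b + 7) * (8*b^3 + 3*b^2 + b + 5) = -8*b^5 - 11*b^4 + 52*b^3 + 15*b^2 + 2*b + 35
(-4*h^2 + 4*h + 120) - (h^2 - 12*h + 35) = -5*h^2 + 16*h + 85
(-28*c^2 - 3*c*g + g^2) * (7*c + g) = -196*c^3 - 49*c^2*g + 4*c*g^2 + g^3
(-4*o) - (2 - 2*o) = -2*o - 2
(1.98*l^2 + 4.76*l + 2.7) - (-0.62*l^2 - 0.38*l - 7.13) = 2.6*l^2 + 5.14*l + 9.83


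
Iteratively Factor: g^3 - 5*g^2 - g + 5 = (g + 1)*(g^2 - 6*g + 5) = (g - 1)*(g + 1)*(g - 5)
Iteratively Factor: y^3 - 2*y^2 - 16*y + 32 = (y - 2)*(y^2 - 16) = (y - 2)*(y + 4)*(y - 4)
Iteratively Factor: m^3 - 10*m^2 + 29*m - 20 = (m - 4)*(m^2 - 6*m + 5) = (m - 5)*(m - 4)*(m - 1)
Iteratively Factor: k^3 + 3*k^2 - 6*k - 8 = (k + 1)*(k^2 + 2*k - 8) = (k - 2)*(k + 1)*(k + 4)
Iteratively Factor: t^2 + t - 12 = (t + 4)*(t - 3)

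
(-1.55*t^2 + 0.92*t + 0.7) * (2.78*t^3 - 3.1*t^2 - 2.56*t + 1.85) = -4.309*t^5 + 7.3626*t^4 + 3.062*t^3 - 7.3927*t^2 - 0.0899999999999996*t + 1.295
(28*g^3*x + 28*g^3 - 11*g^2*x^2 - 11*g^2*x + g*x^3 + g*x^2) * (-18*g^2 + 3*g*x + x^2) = -504*g^5*x - 504*g^5 + 282*g^4*x^2 + 282*g^4*x - 23*g^3*x^3 - 23*g^3*x^2 - 8*g^2*x^4 - 8*g^2*x^3 + g*x^5 + g*x^4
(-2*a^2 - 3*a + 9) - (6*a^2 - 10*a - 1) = -8*a^2 + 7*a + 10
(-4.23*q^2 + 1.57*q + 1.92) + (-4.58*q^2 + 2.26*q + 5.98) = -8.81*q^2 + 3.83*q + 7.9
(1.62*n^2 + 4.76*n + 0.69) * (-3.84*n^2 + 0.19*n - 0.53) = -6.2208*n^4 - 17.9706*n^3 - 2.6038*n^2 - 2.3917*n - 0.3657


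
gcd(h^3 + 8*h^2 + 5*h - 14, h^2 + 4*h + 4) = h + 2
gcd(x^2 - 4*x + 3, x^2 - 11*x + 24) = x - 3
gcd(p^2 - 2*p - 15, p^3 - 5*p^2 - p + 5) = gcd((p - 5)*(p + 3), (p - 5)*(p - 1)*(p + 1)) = p - 5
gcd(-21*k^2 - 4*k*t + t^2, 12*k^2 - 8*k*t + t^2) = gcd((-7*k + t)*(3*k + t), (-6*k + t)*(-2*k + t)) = 1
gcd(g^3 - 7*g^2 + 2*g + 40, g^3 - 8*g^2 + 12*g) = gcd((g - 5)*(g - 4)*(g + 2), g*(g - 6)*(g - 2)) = 1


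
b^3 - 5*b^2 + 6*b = b*(b - 3)*(b - 2)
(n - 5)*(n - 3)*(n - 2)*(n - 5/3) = n^4 - 35*n^3/3 + 143*n^2/3 - 245*n/3 + 50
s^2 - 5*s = s*(s - 5)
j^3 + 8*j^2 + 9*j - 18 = (j - 1)*(j + 3)*(j + 6)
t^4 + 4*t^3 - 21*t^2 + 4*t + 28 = (t - 2)^2*(t + 1)*(t + 7)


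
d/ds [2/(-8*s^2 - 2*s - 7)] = 4*(8*s + 1)/(8*s^2 + 2*s + 7)^2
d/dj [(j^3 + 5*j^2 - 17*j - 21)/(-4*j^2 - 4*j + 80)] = (-j^4 - 2*j^3 + 38*j^2 + 158*j - 361)/(4*(j^4 + 2*j^3 - 39*j^2 - 40*j + 400))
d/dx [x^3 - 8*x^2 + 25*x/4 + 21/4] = 3*x^2 - 16*x + 25/4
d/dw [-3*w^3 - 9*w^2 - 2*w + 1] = -9*w^2 - 18*w - 2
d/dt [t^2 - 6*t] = 2*t - 6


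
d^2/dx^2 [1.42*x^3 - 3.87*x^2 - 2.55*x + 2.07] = 8.52*x - 7.74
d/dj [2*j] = 2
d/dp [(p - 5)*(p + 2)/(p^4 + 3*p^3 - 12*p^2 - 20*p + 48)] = 2*(-p^4 + p^3 + 31*p^2 + 79*p + 86)/(p^7 + 8*p^6 + p^5 - 110*p^4 - 100*p^3 + 568*p^2 + 384*p - 1152)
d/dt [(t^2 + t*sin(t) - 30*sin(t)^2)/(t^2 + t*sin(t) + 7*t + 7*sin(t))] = (-(t^2 + t*sin(t) - 30*sin(t)^2)*(t*cos(t) + 2*t + sin(t) + 7*cos(t) + 7) + (t^2 + t*sin(t) + 7*t + 7*sin(t))*(t*cos(t) + 2*t + sin(t) - 30*sin(2*t)))/((t + 7)^2*(t + sin(t))^2)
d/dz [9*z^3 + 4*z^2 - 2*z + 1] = 27*z^2 + 8*z - 2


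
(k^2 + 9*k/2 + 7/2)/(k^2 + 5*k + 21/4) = 2*(k + 1)/(2*k + 3)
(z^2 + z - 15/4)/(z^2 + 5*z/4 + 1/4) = (4*z^2 + 4*z - 15)/(4*z^2 + 5*z + 1)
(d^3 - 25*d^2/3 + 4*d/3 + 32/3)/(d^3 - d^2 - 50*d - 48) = (d - 4/3)/(d + 6)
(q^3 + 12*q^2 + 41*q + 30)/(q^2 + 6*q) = q + 6 + 5/q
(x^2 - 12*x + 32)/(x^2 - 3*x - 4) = (x - 8)/(x + 1)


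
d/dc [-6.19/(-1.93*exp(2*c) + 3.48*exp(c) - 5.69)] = (21.5412 - 23.8934*exp(c))*exp(c)/(1.93*exp(2*c) - 3.48*exp(c) + 5.69)^2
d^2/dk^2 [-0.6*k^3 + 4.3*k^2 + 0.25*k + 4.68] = 8.6 - 3.6*k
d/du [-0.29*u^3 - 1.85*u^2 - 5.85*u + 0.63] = -0.87*u^2 - 3.7*u - 5.85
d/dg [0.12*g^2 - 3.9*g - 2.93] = 0.24*g - 3.9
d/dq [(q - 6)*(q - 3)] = 2*q - 9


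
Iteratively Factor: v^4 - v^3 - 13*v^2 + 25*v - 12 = (v - 1)*(v^3 - 13*v + 12) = (v - 1)*(v + 4)*(v^2 - 4*v + 3) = (v - 3)*(v - 1)*(v + 4)*(v - 1)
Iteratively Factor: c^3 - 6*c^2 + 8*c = (c - 2)*(c^2 - 4*c) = (c - 4)*(c - 2)*(c)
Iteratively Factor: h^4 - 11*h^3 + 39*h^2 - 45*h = (h)*(h^3 - 11*h^2 + 39*h - 45) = h*(h - 5)*(h^2 - 6*h + 9) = h*(h - 5)*(h - 3)*(h - 3)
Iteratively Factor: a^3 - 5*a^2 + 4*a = (a)*(a^2 - 5*a + 4) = a*(a - 1)*(a - 4)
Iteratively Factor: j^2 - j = (j - 1)*(j)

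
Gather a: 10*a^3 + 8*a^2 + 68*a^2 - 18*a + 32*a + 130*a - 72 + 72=10*a^3 + 76*a^2 + 144*a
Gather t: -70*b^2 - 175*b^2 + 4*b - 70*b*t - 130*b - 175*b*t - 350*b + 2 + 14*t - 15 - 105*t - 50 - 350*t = -245*b^2 - 476*b + t*(-245*b - 441) - 63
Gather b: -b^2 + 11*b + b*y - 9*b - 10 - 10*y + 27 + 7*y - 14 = -b^2 + b*(y + 2) - 3*y + 3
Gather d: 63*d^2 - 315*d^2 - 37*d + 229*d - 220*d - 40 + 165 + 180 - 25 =-252*d^2 - 28*d + 280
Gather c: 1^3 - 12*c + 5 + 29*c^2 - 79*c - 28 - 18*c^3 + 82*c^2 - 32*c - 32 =-18*c^3 + 111*c^2 - 123*c - 54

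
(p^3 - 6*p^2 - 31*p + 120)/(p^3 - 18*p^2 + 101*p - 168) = (p + 5)/(p - 7)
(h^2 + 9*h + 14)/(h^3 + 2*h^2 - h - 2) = (h + 7)/(h^2 - 1)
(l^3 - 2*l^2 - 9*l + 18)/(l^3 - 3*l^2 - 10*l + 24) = (l - 3)/(l - 4)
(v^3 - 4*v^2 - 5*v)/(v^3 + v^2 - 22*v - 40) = v*(v + 1)/(v^2 + 6*v + 8)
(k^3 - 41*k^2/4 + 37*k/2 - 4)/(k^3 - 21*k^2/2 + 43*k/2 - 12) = (4*k^2 - 9*k + 2)/(2*(2*k^2 - 5*k + 3))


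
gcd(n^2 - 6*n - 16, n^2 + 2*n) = n + 2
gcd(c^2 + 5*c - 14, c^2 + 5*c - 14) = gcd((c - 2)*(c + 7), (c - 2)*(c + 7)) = c^2 + 5*c - 14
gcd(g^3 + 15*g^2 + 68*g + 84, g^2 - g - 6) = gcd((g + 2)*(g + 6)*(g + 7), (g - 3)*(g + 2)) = g + 2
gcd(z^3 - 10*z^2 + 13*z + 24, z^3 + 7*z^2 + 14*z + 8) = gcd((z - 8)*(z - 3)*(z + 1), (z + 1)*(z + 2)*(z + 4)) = z + 1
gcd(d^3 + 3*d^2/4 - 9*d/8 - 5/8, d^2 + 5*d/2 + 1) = d + 1/2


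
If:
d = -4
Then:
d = -4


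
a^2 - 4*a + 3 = (a - 3)*(a - 1)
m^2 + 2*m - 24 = (m - 4)*(m + 6)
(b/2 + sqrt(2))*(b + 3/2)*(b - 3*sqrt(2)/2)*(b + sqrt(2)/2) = b^4/2 + sqrt(2)*b^3/2 + 3*b^3/4 - 11*b^2/4 + 3*sqrt(2)*b^2/4 - 33*b/8 - 3*sqrt(2)*b/2 - 9*sqrt(2)/4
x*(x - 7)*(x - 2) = x^3 - 9*x^2 + 14*x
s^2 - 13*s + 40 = (s - 8)*(s - 5)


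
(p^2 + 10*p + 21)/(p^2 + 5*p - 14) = (p + 3)/(p - 2)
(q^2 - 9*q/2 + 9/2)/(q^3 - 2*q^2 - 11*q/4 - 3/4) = 2*(2*q - 3)/(4*q^2 + 4*q + 1)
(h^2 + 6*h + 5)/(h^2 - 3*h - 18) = (h^2 + 6*h + 5)/(h^2 - 3*h - 18)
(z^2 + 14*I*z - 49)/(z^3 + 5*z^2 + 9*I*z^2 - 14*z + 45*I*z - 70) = (z + 7*I)/(z^2 + z*(5 + 2*I) + 10*I)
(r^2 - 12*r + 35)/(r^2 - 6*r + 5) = (r - 7)/(r - 1)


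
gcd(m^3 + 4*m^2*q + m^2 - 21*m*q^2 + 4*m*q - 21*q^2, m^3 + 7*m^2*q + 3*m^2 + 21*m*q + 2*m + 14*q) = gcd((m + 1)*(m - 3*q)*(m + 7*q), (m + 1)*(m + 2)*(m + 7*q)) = m^2 + 7*m*q + m + 7*q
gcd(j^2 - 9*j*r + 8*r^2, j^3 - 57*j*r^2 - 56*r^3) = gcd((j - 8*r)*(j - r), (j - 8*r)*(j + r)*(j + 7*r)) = -j + 8*r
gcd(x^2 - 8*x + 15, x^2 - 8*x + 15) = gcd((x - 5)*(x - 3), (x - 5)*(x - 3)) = x^2 - 8*x + 15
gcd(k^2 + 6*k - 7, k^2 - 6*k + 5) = k - 1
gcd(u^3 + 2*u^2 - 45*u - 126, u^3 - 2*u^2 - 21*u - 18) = u + 3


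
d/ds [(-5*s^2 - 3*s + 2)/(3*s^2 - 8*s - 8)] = (49*s^2 + 68*s + 40)/(9*s^4 - 48*s^3 + 16*s^2 + 128*s + 64)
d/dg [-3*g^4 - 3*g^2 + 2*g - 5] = -12*g^3 - 6*g + 2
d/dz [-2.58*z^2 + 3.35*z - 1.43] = 3.35 - 5.16*z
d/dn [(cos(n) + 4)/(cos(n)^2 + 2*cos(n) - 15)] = (cos(n)^2 + 8*cos(n) + 23)*sin(n)/(cos(n)^2 + 2*cos(n) - 15)^2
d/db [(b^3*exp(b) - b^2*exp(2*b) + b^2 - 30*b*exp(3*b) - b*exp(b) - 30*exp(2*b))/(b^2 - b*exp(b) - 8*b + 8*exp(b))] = ((b^2 - b*exp(b) - 8*b + 8*exp(b))*(b^3*exp(b) - 2*b^2*exp(2*b) + 3*b^2*exp(b) - 90*b*exp(3*b) - 2*b*exp(2*b) - b*exp(b) + 2*b - 30*exp(3*b) - 60*exp(2*b) - exp(b)) - (b*exp(b) - 2*b - 7*exp(b) + 8)*(-b^3*exp(b) + b^2*exp(2*b) - b^2 + 30*b*exp(3*b) + b*exp(b) + 30*exp(2*b)))/(b^2 - b*exp(b) - 8*b + 8*exp(b))^2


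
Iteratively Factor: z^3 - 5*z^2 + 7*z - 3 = (z - 3)*(z^2 - 2*z + 1) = (z - 3)*(z - 1)*(z - 1)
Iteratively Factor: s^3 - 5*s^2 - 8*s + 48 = (s - 4)*(s^2 - s - 12) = (s - 4)^2*(s + 3)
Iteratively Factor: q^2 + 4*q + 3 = (q + 1)*(q + 3)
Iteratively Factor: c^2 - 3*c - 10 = (c + 2)*(c - 5)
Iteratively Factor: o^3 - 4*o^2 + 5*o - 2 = (o - 2)*(o^2 - 2*o + 1) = (o - 2)*(o - 1)*(o - 1)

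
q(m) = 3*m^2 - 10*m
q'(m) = 6*m - 10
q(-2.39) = 41.04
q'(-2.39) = -24.34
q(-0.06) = 0.61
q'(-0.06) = -10.36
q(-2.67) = 48.09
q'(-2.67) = -26.02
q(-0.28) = 3.04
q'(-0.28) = -11.68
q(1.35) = -8.03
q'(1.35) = -1.90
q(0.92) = -6.66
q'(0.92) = -4.48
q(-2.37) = 40.55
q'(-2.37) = -24.22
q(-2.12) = 34.68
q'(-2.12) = -22.72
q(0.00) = 0.00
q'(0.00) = -10.00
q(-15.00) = 825.00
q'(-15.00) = -100.00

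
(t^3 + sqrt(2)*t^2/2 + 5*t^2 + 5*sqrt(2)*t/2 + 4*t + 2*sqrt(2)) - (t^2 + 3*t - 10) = t^3 + sqrt(2)*t^2/2 + 4*t^2 + t + 5*sqrt(2)*t/2 + 2*sqrt(2) + 10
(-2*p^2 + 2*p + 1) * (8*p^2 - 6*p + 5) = -16*p^4 + 28*p^3 - 14*p^2 + 4*p + 5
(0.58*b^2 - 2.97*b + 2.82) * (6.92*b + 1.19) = 4.0136*b^3 - 19.8622*b^2 + 15.9801*b + 3.3558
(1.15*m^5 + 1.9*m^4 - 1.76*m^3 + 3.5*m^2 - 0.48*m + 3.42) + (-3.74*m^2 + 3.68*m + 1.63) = 1.15*m^5 + 1.9*m^4 - 1.76*m^3 - 0.24*m^2 + 3.2*m + 5.05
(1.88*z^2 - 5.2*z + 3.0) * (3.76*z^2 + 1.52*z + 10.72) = 7.0688*z^4 - 16.6944*z^3 + 23.5296*z^2 - 51.184*z + 32.16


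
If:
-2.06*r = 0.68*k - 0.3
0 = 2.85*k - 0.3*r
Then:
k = 0.01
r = 0.14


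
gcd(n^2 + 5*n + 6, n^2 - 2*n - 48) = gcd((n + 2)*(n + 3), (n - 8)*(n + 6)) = 1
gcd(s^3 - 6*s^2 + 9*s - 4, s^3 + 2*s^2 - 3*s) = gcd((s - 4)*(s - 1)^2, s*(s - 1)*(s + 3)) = s - 1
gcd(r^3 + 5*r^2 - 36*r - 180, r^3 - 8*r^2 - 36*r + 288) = r^2 - 36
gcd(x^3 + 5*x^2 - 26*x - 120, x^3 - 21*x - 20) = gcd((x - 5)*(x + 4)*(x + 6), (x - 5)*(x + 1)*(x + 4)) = x^2 - x - 20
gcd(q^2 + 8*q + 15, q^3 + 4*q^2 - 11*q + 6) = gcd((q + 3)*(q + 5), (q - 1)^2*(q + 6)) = 1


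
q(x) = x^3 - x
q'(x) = 3*x^2 - 1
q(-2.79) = -18.93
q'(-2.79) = 22.35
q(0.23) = -0.22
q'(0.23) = -0.84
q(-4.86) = -109.93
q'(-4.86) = 69.86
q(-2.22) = -8.72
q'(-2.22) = 13.79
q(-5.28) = -141.92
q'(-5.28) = 82.64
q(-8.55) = -616.48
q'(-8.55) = 218.31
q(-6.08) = -218.68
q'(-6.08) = 109.90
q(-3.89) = -54.97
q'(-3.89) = 44.40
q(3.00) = 24.00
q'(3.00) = 26.00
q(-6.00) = -210.00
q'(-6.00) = 107.00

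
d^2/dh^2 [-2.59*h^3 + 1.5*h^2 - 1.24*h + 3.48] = 3.0 - 15.54*h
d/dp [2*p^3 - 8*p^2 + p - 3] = 6*p^2 - 16*p + 1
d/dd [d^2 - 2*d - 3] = 2*d - 2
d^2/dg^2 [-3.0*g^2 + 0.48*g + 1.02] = -6.00000000000000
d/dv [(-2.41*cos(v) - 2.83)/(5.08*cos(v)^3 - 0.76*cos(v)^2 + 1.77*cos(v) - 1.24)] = (-24.4856*cos(v)^3 - 41.2976*cos(v)^2 + 4.3016*cos(v) - 7.9975)*sin(v)/(25.8064*cos(v)^6 - 7.7216*cos(v)^5 + 18.5608*cos(v)^4 - 15.2888*cos(v)^3 + 5.0177*cos(v)^2 - 4.3896*cos(v) + 1.5376)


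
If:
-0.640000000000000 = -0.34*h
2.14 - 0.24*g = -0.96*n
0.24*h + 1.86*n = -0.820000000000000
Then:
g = 6.18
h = 1.88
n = -0.68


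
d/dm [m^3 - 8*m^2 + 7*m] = 3*m^2 - 16*m + 7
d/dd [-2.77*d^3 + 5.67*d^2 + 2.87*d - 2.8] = -8.31*d^2 + 11.34*d + 2.87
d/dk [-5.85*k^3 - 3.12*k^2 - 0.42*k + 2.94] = -17.55*k^2 - 6.24*k - 0.42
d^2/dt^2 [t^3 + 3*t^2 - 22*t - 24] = 6*t + 6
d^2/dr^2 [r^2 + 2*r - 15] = 2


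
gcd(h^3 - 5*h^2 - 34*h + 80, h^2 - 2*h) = h - 2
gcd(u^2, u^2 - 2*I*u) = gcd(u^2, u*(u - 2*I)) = u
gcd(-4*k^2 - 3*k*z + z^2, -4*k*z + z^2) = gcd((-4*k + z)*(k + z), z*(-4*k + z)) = -4*k + z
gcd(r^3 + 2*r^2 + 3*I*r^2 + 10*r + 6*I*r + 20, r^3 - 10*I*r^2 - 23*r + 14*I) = r - 2*I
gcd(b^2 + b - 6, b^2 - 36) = 1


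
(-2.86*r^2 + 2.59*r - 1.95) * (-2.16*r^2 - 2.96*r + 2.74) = 6.1776*r^4 + 2.8712*r^3 - 11.2908*r^2 + 12.8686*r - 5.343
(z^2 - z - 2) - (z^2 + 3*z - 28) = 26 - 4*z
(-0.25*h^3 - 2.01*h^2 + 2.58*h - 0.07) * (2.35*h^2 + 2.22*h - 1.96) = -0.5875*h^5 - 5.2785*h^4 + 2.0908*h^3 + 9.5027*h^2 - 5.2122*h + 0.1372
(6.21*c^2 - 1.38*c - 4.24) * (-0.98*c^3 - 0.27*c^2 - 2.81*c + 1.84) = -6.0858*c^5 - 0.3243*c^4 - 12.9223*c^3 + 16.449*c^2 + 9.3752*c - 7.8016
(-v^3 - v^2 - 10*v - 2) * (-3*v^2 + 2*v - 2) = 3*v^5 + v^4 + 30*v^3 - 12*v^2 + 16*v + 4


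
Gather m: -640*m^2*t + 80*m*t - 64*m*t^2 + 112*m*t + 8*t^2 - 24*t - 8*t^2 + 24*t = -640*m^2*t + m*(-64*t^2 + 192*t)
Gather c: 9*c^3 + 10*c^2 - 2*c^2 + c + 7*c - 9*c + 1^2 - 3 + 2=9*c^3 + 8*c^2 - c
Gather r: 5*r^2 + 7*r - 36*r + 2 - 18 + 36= 5*r^2 - 29*r + 20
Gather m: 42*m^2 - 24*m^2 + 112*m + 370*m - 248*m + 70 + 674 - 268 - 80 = 18*m^2 + 234*m + 396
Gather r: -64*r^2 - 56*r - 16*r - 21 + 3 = -64*r^2 - 72*r - 18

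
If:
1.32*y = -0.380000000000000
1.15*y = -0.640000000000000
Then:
No Solution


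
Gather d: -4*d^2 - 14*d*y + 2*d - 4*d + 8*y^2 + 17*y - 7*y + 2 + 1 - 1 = -4*d^2 + d*(-14*y - 2) + 8*y^2 + 10*y + 2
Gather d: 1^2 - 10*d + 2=3 - 10*d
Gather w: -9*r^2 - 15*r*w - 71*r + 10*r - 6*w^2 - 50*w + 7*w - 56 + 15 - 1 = -9*r^2 - 61*r - 6*w^2 + w*(-15*r - 43) - 42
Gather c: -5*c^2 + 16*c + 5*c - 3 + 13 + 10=-5*c^2 + 21*c + 20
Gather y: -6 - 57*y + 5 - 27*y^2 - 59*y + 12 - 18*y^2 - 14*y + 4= -45*y^2 - 130*y + 15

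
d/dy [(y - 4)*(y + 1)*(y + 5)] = 3*y^2 + 4*y - 19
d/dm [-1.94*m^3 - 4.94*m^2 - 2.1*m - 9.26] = -5.82*m^2 - 9.88*m - 2.1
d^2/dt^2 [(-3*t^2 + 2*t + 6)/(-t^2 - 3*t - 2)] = 2*(-11*t^3 - 36*t^2 - 42*t - 18)/(t^6 + 9*t^5 + 33*t^4 + 63*t^3 + 66*t^2 + 36*t + 8)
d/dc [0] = 0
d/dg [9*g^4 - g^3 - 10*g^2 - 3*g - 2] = 36*g^3 - 3*g^2 - 20*g - 3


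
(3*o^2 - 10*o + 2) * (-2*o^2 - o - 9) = -6*o^4 + 17*o^3 - 21*o^2 + 88*o - 18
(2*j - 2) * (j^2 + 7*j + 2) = 2*j^3 + 12*j^2 - 10*j - 4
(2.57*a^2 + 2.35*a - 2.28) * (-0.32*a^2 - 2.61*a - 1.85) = -0.8224*a^4 - 7.4597*a^3 - 10.1584*a^2 + 1.6033*a + 4.218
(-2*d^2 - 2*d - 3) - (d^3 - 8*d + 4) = -d^3 - 2*d^2 + 6*d - 7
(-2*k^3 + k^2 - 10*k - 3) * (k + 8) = -2*k^4 - 15*k^3 - 2*k^2 - 83*k - 24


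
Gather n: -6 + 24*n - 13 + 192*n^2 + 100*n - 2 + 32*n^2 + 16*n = 224*n^2 + 140*n - 21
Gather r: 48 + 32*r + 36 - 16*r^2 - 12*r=-16*r^2 + 20*r + 84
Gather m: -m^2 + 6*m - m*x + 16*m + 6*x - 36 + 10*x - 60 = -m^2 + m*(22 - x) + 16*x - 96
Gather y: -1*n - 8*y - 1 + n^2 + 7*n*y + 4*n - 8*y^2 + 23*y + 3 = n^2 + 3*n - 8*y^2 + y*(7*n + 15) + 2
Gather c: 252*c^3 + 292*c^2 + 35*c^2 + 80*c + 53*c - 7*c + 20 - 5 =252*c^3 + 327*c^2 + 126*c + 15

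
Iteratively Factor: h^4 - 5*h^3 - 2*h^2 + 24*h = (h - 3)*(h^3 - 2*h^2 - 8*h) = (h - 4)*(h - 3)*(h^2 + 2*h) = (h - 4)*(h - 3)*(h + 2)*(h)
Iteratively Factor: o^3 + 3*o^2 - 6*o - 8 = (o + 1)*(o^2 + 2*o - 8) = (o + 1)*(o + 4)*(o - 2)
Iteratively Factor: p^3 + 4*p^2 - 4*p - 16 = (p + 2)*(p^2 + 2*p - 8) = (p - 2)*(p + 2)*(p + 4)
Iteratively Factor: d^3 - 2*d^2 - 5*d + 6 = (d + 2)*(d^2 - 4*d + 3) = (d - 1)*(d + 2)*(d - 3)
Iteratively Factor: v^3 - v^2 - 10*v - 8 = (v + 2)*(v^2 - 3*v - 4) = (v + 1)*(v + 2)*(v - 4)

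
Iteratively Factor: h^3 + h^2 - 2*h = (h - 1)*(h^2 + 2*h) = h*(h - 1)*(h + 2)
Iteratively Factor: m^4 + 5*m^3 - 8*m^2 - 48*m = (m)*(m^3 + 5*m^2 - 8*m - 48) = m*(m - 3)*(m^2 + 8*m + 16) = m*(m - 3)*(m + 4)*(m + 4)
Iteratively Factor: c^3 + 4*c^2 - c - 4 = (c + 4)*(c^2 - 1) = (c + 1)*(c + 4)*(c - 1)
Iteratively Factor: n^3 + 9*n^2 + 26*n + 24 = (n + 3)*(n^2 + 6*n + 8) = (n + 3)*(n + 4)*(n + 2)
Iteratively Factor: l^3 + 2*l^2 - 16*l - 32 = (l + 2)*(l^2 - 16) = (l + 2)*(l + 4)*(l - 4)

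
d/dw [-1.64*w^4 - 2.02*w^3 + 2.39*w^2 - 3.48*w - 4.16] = -6.56*w^3 - 6.06*w^2 + 4.78*w - 3.48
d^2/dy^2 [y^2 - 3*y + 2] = 2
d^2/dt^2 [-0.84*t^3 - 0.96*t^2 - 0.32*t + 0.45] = -5.04*t - 1.92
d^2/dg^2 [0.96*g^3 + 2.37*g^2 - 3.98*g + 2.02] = 5.76*g + 4.74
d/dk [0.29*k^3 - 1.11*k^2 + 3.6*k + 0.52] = 0.87*k^2 - 2.22*k + 3.6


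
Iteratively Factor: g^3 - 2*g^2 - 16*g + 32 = (g + 4)*(g^2 - 6*g + 8) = (g - 4)*(g + 4)*(g - 2)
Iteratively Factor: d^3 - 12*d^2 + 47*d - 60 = (d - 4)*(d^2 - 8*d + 15) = (d - 4)*(d - 3)*(d - 5)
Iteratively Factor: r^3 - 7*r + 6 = (r - 1)*(r^2 + r - 6) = (r - 2)*(r - 1)*(r + 3)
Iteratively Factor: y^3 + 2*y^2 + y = (y)*(y^2 + 2*y + 1) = y*(y + 1)*(y + 1)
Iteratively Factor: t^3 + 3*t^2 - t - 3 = (t + 1)*(t^2 + 2*t - 3) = (t - 1)*(t + 1)*(t + 3)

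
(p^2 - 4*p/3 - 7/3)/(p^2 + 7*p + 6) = (p - 7/3)/(p + 6)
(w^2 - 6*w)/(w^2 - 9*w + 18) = w/(w - 3)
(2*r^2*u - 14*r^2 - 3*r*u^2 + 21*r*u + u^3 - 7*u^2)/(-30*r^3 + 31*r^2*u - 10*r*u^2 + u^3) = (-r*u + 7*r + u^2 - 7*u)/(15*r^2 - 8*r*u + u^2)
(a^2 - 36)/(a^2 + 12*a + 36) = (a - 6)/(a + 6)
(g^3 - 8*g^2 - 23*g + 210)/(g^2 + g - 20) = (g^2 - 13*g + 42)/(g - 4)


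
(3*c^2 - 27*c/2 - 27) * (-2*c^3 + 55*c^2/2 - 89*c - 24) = -6*c^5 + 219*c^4/2 - 2337*c^3/4 + 387*c^2 + 2727*c + 648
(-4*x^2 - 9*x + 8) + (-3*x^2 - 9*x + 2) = -7*x^2 - 18*x + 10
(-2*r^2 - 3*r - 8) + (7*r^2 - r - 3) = 5*r^2 - 4*r - 11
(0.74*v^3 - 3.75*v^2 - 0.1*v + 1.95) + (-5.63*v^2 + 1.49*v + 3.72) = 0.74*v^3 - 9.38*v^2 + 1.39*v + 5.67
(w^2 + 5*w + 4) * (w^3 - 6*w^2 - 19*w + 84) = w^5 - w^4 - 45*w^3 - 35*w^2 + 344*w + 336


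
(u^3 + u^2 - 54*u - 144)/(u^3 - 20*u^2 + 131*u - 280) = (u^2 + 9*u + 18)/(u^2 - 12*u + 35)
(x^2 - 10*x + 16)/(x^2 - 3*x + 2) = (x - 8)/(x - 1)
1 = 1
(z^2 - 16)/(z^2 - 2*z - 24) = (z - 4)/(z - 6)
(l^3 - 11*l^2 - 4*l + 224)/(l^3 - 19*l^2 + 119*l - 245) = (l^2 - 4*l - 32)/(l^2 - 12*l + 35)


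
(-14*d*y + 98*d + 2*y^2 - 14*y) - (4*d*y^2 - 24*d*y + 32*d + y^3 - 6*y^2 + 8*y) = -4*d*y^2 + 10*d*y + 66*d - y^3 + 8*y^2 - 22*y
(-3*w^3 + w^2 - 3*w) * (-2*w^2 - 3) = 6*w^5 - 2*w^4 + 15*w^3 - 3*w^2 + 9*w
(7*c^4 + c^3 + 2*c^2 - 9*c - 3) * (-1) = -7*c^4 - c^3 - 2*c^2 + 9*c + 3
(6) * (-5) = -30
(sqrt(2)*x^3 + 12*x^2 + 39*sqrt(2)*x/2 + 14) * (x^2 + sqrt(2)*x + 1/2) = sqrt(2)*x^5 + 14*x^4 + 32*sqrt(2)*x^3 + 59*x^2 + 95*sqrt(2)*x/4 + 7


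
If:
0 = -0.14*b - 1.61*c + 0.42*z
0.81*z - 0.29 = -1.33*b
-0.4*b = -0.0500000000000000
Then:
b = 0.12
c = 0.03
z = 0.15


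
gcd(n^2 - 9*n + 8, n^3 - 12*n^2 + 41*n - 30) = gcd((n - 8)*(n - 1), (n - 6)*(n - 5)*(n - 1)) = n - 1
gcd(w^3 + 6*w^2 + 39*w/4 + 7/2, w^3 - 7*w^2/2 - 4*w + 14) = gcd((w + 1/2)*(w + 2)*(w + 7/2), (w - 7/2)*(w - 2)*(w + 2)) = w + 2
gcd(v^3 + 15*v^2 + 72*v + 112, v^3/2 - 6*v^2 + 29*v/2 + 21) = 1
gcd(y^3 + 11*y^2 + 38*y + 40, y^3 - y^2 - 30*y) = y + 5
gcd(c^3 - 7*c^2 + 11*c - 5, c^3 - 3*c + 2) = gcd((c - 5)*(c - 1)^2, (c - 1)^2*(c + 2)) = c^2 - 2*c + 1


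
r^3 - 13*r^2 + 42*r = r*(r - 7)*(r - 6)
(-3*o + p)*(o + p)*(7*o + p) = -21*o^3 - 17*o^2*p + 5*o*p^2 + p^3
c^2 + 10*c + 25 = (c + 5)^2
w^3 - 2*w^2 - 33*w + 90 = (w - 5)*(w - 3)*(w + 6)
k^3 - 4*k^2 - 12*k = k*(k - 6)*(k + 2)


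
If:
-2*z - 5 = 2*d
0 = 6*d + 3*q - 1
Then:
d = -z - 5/2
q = 2*z + 16/3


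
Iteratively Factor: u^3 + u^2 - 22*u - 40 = (u - 5)*(u^2 + 6*u + 8) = (u - 5)*(u + 2)*(u + 4)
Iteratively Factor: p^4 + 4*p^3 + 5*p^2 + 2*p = (p + 1)*(p^3 + 3*p^2 + 2*p) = (p + 1)^2*(p^2 + 2*p) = (p + 1)^2*(p + 2)*(p)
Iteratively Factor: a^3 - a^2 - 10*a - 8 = (a - 4)*(a^2 + 3*a + 2) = (a - 4)*(a + 1)*(a + 2)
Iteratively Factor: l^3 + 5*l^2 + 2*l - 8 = (l - 1)*(l^2 + 6*l + 8) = (l - 1)*(l + 2)*(l + 4)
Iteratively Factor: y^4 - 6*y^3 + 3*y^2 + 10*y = (y)*(y^3 - 6*y^2 + 3*y + 10) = y*(y + 1)*(y^2 - 7*y + 10) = y*(y - 5)*(y + 1)*(y - 2)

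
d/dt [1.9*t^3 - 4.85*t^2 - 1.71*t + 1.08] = 5.7*t^2 - 9.7*t - 1.71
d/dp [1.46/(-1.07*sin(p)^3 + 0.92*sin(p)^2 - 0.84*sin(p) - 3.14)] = (4.6866*sin(p)^2 - 2.6864*sin(p) + 1.2264)*cos(p)/(1.07*sin(p)^3 - 0.92*sin(p)^2 + 0.84*sin(p) + 3.14)^2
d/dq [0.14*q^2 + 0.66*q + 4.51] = 0.28*q + 0.66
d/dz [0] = 0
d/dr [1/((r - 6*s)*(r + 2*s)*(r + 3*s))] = (-(r - 6*s)*(r + 2*s) - (r - 6*s)*(r + 3*s) - (r + 2*s)*(r + 3*s))/((r - 6*s)^2*(r + 2*s)^2*(r + 3*s)^2)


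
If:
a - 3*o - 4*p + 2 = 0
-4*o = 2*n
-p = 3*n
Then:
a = 9*p/2 - 2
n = -p/3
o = p/6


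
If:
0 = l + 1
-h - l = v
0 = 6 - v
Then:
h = -5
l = -1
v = 6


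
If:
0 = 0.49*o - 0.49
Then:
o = 1.00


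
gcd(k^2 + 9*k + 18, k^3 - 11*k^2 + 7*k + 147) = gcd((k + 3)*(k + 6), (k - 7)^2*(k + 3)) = k + 3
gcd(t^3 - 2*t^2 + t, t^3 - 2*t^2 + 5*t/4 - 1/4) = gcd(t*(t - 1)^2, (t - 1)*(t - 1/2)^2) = t - 1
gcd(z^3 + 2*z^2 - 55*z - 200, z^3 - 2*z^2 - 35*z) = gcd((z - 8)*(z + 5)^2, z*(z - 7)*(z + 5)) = z + 5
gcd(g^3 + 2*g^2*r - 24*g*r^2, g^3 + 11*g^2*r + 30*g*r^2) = g^2 + 6*g*r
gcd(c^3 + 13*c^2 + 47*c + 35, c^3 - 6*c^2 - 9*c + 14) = 1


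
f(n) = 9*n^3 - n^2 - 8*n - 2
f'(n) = 27*n^2 - 2*n - 8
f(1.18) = 1.95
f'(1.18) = 27.23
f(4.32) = 670.37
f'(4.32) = 487.24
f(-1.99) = -60.97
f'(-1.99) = 102.90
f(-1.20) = -9.39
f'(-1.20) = 33.28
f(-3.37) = -330.85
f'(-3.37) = 305.38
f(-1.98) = -59.94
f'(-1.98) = 101.81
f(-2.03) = -65.17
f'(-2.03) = 107.32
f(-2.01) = -63.05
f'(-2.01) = 105.10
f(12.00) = 15310.00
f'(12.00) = 3856.00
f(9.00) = 6406.00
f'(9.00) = 2161.00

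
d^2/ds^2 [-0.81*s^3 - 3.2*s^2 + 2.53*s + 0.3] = -4.86*s - 6.4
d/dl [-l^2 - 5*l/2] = -2*l - 5/2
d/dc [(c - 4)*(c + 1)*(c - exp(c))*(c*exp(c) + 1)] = (1 - exp(c))*(c - 4)*(c + 1)*(c*exp(c) + 1) + (c - 4)*(c + 1)^2*(c - exp(c))*exp(c) + (c - 4)*(c - exp(c))*(c*exp(c) + 1) + (c + 1)*(c - exp(c))*(c*exp(c) + 1)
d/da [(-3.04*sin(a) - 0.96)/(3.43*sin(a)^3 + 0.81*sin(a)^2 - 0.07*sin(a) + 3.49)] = (20.8544*sin(a)^3 + 12.3408*sin(a)^2 + 1.5552*sin(a) - 10.6768)*cos(a)/(11.7649*sin(a)^6 + 5.5566*sin(a)^5 + 0.1759*sin(a)^4 + 23.828*sin(a)^3 + 5.6587*sin(a)^2 - 0.4886*sin(a) + 12.1801)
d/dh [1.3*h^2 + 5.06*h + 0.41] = 2.6*h + 5.06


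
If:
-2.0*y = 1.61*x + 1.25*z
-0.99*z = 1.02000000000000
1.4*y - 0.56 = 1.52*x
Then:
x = 0.13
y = 0.54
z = -1.03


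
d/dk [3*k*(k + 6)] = 6*k + 18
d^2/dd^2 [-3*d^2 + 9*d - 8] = -6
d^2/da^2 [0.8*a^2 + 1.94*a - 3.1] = 1.60000000000000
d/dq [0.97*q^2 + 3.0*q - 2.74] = 1.94*q + 3.0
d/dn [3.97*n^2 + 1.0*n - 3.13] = 7.94*n + 1.0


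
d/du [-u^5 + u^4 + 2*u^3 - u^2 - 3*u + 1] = -5*u^4 + 4*u^3 + 6*u^2 - 2*u - 3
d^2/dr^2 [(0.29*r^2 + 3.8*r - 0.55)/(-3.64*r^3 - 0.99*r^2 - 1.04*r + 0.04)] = (-7.684768*r^6 - 302.09088*r^5 + 11.872224*r^4 + 53.039512*r^3 + 9.018546*r^2 + 2.97528*r + 0.916232)/(48.228544*r^9 + 39.351312*r^8 + 52.041444*r^7 + 21.866811*r^6 + 14.00412*r^5 + 2.186196*r^4 + 0.895232*r^3 - 0.12504*r^2 + 0.004992*r - 6.4e-5)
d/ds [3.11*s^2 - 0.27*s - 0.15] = 6.22*s - 0.27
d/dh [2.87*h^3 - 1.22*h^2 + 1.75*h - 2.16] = 8.61*h^2 - 2.44*h + 1.75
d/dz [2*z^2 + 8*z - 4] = 4*z + 8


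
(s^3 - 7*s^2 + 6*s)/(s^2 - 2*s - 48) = s*(-s^2 + 7*s - 6)/(-s^2 + 2*s + 48)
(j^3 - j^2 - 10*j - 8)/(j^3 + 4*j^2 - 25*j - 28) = (j + 2)/(j + 7)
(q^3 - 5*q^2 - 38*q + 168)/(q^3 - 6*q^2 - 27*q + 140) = (q + 6)/(q + 5)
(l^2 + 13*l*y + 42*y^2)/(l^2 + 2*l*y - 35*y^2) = (-l - 6*y)/(-l + 5*y)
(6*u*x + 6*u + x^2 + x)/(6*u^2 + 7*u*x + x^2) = (x + 1)/(u + x)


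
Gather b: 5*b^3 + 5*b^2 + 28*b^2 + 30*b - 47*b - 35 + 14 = 5*b^3 + 33*b^2 - 17*b - 21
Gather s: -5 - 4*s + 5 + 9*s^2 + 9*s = 9*s^2 + 5*s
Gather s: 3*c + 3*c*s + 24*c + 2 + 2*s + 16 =27*c + s*(3*c + 2) + 18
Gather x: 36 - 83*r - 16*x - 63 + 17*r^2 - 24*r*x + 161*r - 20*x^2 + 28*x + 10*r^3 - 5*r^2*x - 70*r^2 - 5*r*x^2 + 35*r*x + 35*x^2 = 10*r^3 - 53*r^2 + 78*r + x^2*(15 - 5*r) + x*(-5*r^2 + 11*r + 12) - 27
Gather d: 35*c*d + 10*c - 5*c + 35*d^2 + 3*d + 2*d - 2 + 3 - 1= 5*c + 35*d^2 + d*(35*c + 5)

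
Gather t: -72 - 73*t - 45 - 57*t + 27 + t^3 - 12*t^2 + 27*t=t^3 - 12*t^2 - 103*t - 90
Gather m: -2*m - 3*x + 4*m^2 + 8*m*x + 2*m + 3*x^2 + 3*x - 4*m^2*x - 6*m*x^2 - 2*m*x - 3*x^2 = m^2*(4 - 4*x) + m*(-6*x^2 + 6*x)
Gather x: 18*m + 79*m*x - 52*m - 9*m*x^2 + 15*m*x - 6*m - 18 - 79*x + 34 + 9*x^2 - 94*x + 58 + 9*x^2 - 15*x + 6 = -40*m + x^2*(18 - 9*m) + x*(94*m - 188) + 80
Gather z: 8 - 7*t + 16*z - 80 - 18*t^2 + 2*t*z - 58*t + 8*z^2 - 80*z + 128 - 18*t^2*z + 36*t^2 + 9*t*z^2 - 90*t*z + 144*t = 18*t^2 + 79*t + z^2*(9*t + 8) + z*(-18*t^2 - 88*t - 64) + 56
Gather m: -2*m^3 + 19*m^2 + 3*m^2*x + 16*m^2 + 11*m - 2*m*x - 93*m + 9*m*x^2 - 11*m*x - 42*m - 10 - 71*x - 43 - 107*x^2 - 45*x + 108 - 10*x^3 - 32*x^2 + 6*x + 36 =-2*m^3 + m^2*(3*x + 35) + m*(9*x^2 - 13*x - 124) - 10*x^3 - 139*x^2 - 110*x + 91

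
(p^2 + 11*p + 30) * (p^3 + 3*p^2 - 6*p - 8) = p^5 + 14*p^4 + 57*p^3 + 16*p^2 - 268*p - 240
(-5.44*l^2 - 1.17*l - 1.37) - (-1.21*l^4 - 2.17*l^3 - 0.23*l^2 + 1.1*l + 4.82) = 1.21*l^4 + 2.17*l^3 - 5.21*l^2 - 2.27*l - 6.19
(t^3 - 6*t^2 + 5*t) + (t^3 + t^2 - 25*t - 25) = 2*t^3 - 5*t^2 - 20*t - 25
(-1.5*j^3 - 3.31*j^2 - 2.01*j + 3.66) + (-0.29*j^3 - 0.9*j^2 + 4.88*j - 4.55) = -1.79*j^3 - 4.21*j^2 + 2.87*j - 0.89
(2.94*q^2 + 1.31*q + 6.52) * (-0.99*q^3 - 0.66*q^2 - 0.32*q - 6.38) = -2.9106*q^5 - 3.2373*q^4 - 8.2602*q^3 - 23.4796*q^2 - 10.4442*q - 41.5976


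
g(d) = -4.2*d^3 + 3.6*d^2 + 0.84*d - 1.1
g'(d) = -12.6*d^2 + 7.2*d + 0.84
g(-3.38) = 199.37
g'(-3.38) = -167.44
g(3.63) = -151.51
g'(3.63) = -139.05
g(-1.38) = 15.63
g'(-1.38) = -33.09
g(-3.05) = 148.99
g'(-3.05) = -138.33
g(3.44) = -126.58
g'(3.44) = -123.50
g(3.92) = -195.48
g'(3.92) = -164.55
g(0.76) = -0.23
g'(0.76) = -0.97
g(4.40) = -285.48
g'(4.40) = -211.42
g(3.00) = -79.58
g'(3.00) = -90.96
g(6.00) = -773.66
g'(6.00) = -409.56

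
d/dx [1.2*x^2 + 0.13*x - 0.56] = 2.4*x + 0.13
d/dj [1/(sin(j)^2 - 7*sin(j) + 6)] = (7 - 2*sin(j))*cos(j)/(sin(j)^2 - 7*sin(j) + 6)^2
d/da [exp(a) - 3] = exp(a)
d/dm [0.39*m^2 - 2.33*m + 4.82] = 0.78*m - 2.33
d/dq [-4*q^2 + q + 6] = 1 - 8*q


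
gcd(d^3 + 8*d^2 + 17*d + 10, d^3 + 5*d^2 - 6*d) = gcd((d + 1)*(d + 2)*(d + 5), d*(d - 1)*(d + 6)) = 1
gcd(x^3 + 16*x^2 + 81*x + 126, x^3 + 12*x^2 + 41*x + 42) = x^2 + 10*x + 21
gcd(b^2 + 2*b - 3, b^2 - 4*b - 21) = b + 3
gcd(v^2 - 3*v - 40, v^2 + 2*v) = 1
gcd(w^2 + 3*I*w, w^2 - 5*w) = w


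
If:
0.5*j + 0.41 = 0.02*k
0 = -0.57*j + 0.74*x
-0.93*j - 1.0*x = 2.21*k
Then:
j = -0.80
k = 0.61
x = -0.61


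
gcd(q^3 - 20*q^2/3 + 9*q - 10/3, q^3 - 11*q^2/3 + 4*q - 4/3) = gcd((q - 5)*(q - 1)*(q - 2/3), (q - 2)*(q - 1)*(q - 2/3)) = q^2 - 5*q/3 + 2/3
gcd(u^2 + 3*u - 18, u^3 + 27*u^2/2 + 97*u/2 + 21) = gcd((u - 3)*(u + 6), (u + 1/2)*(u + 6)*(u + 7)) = u + 6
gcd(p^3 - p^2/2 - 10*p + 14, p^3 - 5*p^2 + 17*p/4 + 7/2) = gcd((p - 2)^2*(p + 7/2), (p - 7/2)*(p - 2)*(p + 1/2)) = p - 2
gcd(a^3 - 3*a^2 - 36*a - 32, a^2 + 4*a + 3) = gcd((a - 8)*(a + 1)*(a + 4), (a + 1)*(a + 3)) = a + 1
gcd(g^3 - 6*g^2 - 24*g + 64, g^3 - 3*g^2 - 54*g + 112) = g^2 - 10*g + 16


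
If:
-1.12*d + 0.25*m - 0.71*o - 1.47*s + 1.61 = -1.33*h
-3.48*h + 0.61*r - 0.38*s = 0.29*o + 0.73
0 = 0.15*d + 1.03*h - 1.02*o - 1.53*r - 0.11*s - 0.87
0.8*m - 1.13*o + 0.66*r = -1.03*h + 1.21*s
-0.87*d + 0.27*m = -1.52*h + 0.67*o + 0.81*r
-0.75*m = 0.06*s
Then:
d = 0.53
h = -0.19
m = -0.09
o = -1.38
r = 0.19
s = 1.18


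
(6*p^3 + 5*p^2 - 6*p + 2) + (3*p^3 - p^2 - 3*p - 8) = 9*p^3 + 4*p^2 - 9*p - 6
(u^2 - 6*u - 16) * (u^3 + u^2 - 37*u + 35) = u^5 - 5*u^4 - 59*u^3 + 241*u^2 + 382*u - 560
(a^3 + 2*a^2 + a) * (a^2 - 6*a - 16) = a^5 - 4*a^4 - 27*a^3 - 38*a^2 - 16*a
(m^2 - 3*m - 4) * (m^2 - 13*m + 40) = m^4 - 16*m^3 + 75*m^2 - 68*m - 160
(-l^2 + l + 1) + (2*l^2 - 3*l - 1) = l^2 - 2*l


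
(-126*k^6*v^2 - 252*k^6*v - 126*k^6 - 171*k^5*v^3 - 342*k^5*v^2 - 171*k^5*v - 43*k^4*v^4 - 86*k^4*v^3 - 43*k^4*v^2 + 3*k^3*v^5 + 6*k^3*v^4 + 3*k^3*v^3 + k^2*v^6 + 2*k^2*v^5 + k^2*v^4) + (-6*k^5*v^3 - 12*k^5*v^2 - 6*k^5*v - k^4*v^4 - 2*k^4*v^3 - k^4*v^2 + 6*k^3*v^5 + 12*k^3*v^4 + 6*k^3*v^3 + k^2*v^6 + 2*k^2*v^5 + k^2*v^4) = -126*k^6*v^2 - 252*k^6*v - 126*k^6 - 177*k^5*v^3 - 354*k^5*v^2 - 177*k^5*v - 44*k^4*v^4 - 88*k^4*v^3 - 44*k^4*v^2 + 9*k^3*v^5 + 18*k^3*v^4 + 9*k^3*v^3 + 2*k^2*v^6 + 4*k^2*v^5 + 2*k^2*v^4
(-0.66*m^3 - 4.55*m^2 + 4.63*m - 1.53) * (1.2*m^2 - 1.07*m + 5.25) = -0.792*m^5 - 4.7538*m^4 + 6.9595*m^3 - 30.6776*m^2 + 25.9446*m - 8.0325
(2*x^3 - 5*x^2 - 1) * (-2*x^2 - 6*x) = -4*x^5 - 2*x^4 + 30*x^3 + 2*x^2 + 6*x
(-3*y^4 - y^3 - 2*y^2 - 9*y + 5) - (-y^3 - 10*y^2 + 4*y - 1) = -3*y^4 + 8*y^2 - 13*y + 6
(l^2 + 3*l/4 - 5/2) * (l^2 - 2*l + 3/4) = l^4 - 5*l^3/4 - 13*l^2/4 + 89*l/16 - 15/8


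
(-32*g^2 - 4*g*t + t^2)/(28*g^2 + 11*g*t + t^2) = (-8*g + t)/(7*g + t)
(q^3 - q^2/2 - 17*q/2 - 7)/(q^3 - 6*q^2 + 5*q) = (2*q^3 - q^2 - 17*q - 14)/(2*q*(q^2 - 6*q + 5))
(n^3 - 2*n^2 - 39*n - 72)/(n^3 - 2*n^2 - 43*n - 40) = (n^2 + 6*n + 9)/(n^2 + 6*n + 5)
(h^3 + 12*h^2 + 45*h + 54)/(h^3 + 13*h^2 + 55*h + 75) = (h^2 + 9*h + 18)/(h^2 + 10*h + 25)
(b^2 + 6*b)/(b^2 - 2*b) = (b + 6)/(b - 2)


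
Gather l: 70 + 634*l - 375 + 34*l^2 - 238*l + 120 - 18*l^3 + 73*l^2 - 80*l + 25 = -18*l^3 + 107*l^2 + 316*l - 160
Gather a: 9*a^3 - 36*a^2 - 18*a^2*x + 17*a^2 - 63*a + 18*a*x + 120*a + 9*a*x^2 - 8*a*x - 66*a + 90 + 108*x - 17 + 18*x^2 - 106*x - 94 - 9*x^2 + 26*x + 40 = 9*a^3 + a^2*(-18*x - 19) + a*(9*x^2 + 10*x - 9) + 9*x^2 + 28*x + 19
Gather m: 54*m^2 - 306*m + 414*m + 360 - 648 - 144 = 54*m^2 + 108*m - 432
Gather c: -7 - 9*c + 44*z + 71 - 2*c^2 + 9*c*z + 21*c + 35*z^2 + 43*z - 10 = -2*c^2 + c*(9*z + 12) + 35*z^2 + 87*z + 54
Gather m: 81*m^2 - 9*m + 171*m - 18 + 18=81*m^2 + 162*m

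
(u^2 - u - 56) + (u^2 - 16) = 2*u^2 - u - 72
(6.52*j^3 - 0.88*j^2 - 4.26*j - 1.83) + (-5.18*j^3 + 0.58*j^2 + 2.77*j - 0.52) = 1.34*j^3 - 0.3*j^2 - 1.49*j - 2.35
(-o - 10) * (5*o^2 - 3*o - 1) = -5*o^3 - 47*o^2 + 31*o + 10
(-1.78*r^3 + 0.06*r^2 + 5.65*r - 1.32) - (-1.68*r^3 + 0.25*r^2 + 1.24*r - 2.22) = -0.1*r^3 - 0.19*r^2 + 4.41*r + 0.9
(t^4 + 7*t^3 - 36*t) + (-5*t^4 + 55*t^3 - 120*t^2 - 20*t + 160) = -4*t^4 + 62*t^3 - 120*t^2 - 56*t + 160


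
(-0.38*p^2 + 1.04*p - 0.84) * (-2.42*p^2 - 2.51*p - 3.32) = 0.9196*p^4 - 1.563*p^3 + 0.684*p^2 - 1.3444*p + 2.7888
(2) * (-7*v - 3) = -14*v - 6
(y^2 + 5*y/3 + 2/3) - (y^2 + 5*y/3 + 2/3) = 0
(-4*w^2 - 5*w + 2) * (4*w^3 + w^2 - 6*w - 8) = -16*w^5 - 24*w^4 + 27*w^3 + 64*w^2 + 28*w - 16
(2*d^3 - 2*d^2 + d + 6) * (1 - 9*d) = -18*d^4 + 20*d^3 - 11*d^2 - 53*d + 6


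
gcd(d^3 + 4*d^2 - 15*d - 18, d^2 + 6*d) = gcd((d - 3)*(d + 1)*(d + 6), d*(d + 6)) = d + 6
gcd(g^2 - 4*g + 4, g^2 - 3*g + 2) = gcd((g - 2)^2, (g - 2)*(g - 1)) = g - 2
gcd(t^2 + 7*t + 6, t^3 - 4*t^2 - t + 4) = t + 1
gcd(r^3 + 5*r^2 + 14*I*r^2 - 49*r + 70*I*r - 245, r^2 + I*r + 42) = r + 7*I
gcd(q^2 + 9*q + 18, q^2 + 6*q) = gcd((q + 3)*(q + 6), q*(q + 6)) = q + 6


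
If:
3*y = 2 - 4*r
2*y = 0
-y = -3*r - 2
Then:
No Solution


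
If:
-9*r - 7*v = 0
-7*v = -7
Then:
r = -7/9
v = 1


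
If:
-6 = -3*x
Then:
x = 2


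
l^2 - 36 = (l - 6)*(l + 6)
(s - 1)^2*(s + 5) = s^3 + 3*s^2 - 9*s + 5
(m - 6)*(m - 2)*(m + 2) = m^3 - 6*m^2 - 4*m + 24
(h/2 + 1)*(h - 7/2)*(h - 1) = h^3/2 - 5*h^2/4 - 11*h/4 + 7/2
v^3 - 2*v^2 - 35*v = v*(v - 7)*(v + 5)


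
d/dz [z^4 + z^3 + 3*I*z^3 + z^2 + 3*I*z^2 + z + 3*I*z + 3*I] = 4*z^3 + z^2*(3 + 9*I) + z*(2 + 6*I) + 1 + 3*I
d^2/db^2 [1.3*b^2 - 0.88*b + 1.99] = 2.60000000000000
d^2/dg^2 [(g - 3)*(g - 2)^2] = 6*g - 14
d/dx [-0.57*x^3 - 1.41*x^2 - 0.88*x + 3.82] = -1.71*x^2 - 2.82*x - 0.88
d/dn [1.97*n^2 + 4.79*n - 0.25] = 3.94*n + 4.79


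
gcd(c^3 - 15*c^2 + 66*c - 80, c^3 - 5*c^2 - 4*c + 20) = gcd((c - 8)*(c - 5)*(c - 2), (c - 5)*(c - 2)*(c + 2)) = c^2 - 7*c + 10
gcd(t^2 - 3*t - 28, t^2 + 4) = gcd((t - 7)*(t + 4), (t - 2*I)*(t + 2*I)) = 1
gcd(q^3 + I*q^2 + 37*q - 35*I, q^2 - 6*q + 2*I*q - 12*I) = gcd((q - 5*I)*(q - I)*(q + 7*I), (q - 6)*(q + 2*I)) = 1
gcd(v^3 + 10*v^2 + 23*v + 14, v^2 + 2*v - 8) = 1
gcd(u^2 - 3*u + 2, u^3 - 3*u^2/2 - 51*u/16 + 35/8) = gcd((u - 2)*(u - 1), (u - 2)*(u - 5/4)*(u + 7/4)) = u - 2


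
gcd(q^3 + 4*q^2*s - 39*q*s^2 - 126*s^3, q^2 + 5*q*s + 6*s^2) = q + 3*s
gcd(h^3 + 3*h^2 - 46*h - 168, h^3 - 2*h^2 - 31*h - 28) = h^2 - 3*h - 28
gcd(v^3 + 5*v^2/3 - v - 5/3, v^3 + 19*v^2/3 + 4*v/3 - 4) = v + 1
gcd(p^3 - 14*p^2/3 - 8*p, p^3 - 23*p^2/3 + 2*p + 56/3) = p + 4/3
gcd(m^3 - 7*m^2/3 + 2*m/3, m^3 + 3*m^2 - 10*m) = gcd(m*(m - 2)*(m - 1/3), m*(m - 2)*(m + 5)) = m^2 - 2*m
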